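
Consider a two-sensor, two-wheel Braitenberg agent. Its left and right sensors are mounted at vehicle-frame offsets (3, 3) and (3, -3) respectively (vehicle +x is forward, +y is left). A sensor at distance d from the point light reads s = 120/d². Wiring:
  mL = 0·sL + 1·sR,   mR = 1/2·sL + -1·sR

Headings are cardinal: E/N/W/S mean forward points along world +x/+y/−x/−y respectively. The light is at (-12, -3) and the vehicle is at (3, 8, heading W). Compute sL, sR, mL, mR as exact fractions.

left sensor world pos  = (0, 5); dL² = 208
right sensor world pos = (0, 11); dR² = 340
sL = 120/208 = 15/26
sR = 120/340 = 6/17
mL = 0·sL + 1·sR = 6/17
mR = 1/2·sL + -1·sR = -57/884

15/26 6/17 6/17 -57/884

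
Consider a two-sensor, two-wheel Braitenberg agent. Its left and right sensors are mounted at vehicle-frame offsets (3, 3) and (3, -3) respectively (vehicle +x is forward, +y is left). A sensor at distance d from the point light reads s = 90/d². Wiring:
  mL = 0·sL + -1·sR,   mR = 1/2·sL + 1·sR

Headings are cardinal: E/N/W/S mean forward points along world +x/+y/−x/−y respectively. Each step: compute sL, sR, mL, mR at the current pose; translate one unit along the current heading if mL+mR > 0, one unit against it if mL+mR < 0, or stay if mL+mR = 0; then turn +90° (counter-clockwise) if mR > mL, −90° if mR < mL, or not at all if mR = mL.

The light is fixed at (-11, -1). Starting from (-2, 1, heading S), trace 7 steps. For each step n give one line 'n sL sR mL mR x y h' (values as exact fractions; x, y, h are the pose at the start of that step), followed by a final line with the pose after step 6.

n=0: pose=(-2,1,S); sL=18/29, sR=90/37; mL=-90/37, mR=2943/1073; mL+mR=9/29 → advance +1; mR−mL=5553/1073 → turn +1·90°
n=1: pose=(-2,0,E); sL=9/16, sR=45/74; mL=-45/74, mR=1053/1184; mL+mR=9/32 → advance +1; mR−mL=1773/1184 → turn +1·90°
n=2: pose=(-1,0,N); sL=18/13, sR=18/37; mL=-18/37, mR=567/481; mL+mR=9/13 → advance +1; mR−mL=801/481 → turn +1·90°
n=3: pose=(-1,1,W); sL=9/5, sR=45/37; mL=-45/37, mR=783/370; mL+mR=9/10 → advance +1; mR−mL=1233/370 → turn +1·90°
n=4: pose=(-2,1,S); sL=18/29, sR=90/37; mL=-90/37, mR=2943/1073; mL+mR=9/29 → advance +1; mR−mL=5553/1073 → turn +1·90°
n=5: pose=(-2,0,E); sL=9/16, sR=45/74; mL=-45/74, mR=1053/1184; mL+mR=9/32 → advance +1; mR−mL=1773/1184 → turn +1·90°
n=6: pose=(-1,0,N); sL=18/13, sR=18/37; mL=-18/37, mR=567/481; mL+mR=9/13 → advance +1; mR−mL=801/481 → turn +1·90°

0 18/29 90/37 -90/37 2943/1073 -2 1 S
1 9/16 45/74 -45/74 1053/1184 -2 0 E
2 18/13 18/37 -18/37 567/481 -1 0 N
3 9/5 45/37 -45/37 783/370 -1 1 W
4 18/29 90/37 -90/37 2943/1073 -2 1 S
5 9/16 45/74 -45/74 1053/1184 -2 0 E
6 18/13 18/37 -18/37 567/481 -1 0 N
final -1 1 W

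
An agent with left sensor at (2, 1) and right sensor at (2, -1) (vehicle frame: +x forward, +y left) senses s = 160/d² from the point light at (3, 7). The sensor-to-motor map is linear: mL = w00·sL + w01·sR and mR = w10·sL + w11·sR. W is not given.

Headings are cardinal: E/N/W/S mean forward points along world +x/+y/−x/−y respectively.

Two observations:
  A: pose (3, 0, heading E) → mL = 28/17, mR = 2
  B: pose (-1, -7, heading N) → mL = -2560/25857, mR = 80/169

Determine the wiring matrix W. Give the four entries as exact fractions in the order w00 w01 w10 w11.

1 -1 1/2 0

obs A: pose=(3,0,E) → sL=4, sR=40/17, mL=28/17, mR=2
obs B: pose=(-1,-7,N) → sL=160/169, sR=160/153, mL=-2560/25857, mR=80/169
sensor matrix S = [[4, 40/17], [160/169, 160/153]]; det S = 50560/25857
solve [mL_A; mL_B] = S·[w00; w01] and [mR_A; mR_B] = S·[w10; w11]:
  w00 = 1, w01 = -1, w10 = 1/2, w11 = 0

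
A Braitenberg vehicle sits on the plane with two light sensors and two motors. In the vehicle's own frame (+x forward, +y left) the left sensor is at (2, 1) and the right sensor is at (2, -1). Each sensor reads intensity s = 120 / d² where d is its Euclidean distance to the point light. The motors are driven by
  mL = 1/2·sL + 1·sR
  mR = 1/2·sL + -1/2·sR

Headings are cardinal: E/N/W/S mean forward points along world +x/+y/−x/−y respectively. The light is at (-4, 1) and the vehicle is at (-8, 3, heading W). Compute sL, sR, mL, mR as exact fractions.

left sensor world pos  = (-10, 2); dL² = 37
right sensor world pos = (-10, 4); dR² = 45
sL = 120/37 = 120/37
sR = 120/45 = 8/3
mL = 1/2·sL + 1·sR = 476/111
mR = 1/2·sL + -1/2·sR = 32/111

120/37 8/3 476/111 32/111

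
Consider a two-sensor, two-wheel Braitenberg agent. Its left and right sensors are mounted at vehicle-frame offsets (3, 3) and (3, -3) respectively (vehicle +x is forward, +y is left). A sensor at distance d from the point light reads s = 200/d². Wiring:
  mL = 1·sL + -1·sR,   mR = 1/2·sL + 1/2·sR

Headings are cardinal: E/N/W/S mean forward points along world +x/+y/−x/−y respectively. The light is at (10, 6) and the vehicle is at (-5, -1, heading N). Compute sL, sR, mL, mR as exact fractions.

10/17 5/4 -45/68 125/136

left sensor world pos  = (-8, 2); dL² = 340
right sensor world pos = (-2, 2); dR² = 160
sL = 200/340 = 10/17
sR = 200/160 = 5/4
mL = 1·sL + -1·sR = -45/68
mR = 1/2·sL + 1/2·sR = 125/136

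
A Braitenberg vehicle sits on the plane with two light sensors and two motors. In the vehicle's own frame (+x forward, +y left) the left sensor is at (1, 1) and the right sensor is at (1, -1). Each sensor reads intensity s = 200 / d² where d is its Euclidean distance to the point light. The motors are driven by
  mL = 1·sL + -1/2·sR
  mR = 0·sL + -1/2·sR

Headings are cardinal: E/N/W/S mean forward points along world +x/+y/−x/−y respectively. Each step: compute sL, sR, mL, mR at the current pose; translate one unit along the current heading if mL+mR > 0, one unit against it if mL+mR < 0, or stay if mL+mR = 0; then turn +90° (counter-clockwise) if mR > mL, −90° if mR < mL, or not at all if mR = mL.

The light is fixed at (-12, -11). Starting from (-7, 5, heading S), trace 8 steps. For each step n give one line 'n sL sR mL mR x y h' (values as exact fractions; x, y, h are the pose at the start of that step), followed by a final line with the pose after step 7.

n=0: pose=(-7,5,S); sL=200/261, sR=200/241; mL=22100/62901, mR=-100/241; mL+mR=-4000/62901 → advance -1; mR−mL=-200/261 → turn -1·90°
n=1: pose=(-7,6,W); sL=25/34, sR=10/17; mL=15/34, mR=-5/17; mL+mR=5/34 → advance +1; mR−mL=-25/34 → turn -1·90°
n=2: pose=(-8,6,N); sL=200/333, sR=200/349; mL=36500/116217, mR=-100/349; mL+mR=3200/116217 → advance +1; mR−mL=-200/333 → turn -1·90°
n=3: pose=(-8,7,E); sL=100/193, sR=100/157; mL=6050/30301, mR=-50/157; mL+mR=-3600/30301 → advance -1; mR−mL=-100/193 → turn -1·90°
n=4: pose=(-9,7,S); sL=40/61, sR=200/293; mL=5620/17873, mR=-100/293; mL+mR=-480/17873 → advance -1; mR−mL=-40/61 → turn -1·90°
n=5: pose=(-9,8,W); sL=25/41, sR=50/101; mL=1500/4141, mR=-25/101; mL+mR=475/4141 → advance +1; mR−mL=-25/41 → turn -1·90°
n=6: pose=(-10,8,N); sL=200/401, sR=200/409; mL=41700/164009, mR=-100/409; mL+mR=1600/164009 → advance +1; mR−mL=-200/401 → turn -1·90°
n=7: pose=(-10,9,E); sL=4/9, sR=20/37; mL=58/333, mR=-10/37; mL+mR=-32/333 → advance -1; mR−mL=-4/9 → turn -1·90°

0 200/261 200/241 22100/62901 -100/241 -7 5 S
1 25/34 10/17 15/34 -5/17 -7 6 W
2 200/333 200/349 36500/116217 -100/349 -8 6 N
3 100/193 100/157 6050/30301 -50/157 -8 7 E
4 40/61 200/293 5620/17873 -100/293 -9 7 S
5 25/41 50/101 1500/4141 -25/101 -9 8 W
6 200/401 200/409 41700/164009 -100/409 -10 8 N
7 4/9 20/37 58/333 -10/37 -10 9 E
final -11 9 S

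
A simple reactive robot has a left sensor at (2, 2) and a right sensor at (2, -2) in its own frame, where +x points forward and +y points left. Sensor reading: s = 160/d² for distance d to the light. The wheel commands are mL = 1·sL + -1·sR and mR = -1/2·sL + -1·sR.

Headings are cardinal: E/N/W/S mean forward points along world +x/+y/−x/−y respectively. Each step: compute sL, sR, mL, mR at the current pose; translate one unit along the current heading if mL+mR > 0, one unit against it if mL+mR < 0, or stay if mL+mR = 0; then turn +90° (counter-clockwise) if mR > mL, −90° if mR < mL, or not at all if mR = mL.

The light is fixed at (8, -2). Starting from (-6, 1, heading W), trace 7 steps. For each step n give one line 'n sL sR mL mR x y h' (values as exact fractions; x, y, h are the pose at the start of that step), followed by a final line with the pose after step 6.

0 160/257 160/281 3840/72217 -63600/72217 -6 1 W
1 16/25 80/73 -832/1825 -2584/1825 -5 1 N
2 160/137 160/121 -2560/16577 -31600/16577 -5 0 E
3 10/9 5/8 35/72 -85/72 -6 0 S
4 160/257 160/281 3840/72217 -63600/72217 -6 1 W
5 16/25 80/73 -832/1825 -2584/1825 -5 1 N
6 160/137 160/121 -2560/16577 -31600/16577 -5 0 E
final -6 0 S

n=0: pose=(-6,1,W); sL=160/257, sR=160/281; mL=3840/72217, mR=-63600/72217; mL+mR=-59760/72217 → advance -1; mR−mL=-240/257 → turn -1·90°
n=1: pose=(-5,1,N); sL=16/25, sR=80/73; mL=-832/1825, mR=-2584/1825; mL+mR=-3416/1825 → advance -1; mR−mL=-24/25 → turn -1·90°
n=2: pose=(-5,0,E); sL=160/137, sR=160/121; mL=-2560/16577, mR=-31600/16577; mL+mR=-34160/16577 → advance -1; mR−mL=-240/137 → turn -1·90°
n=3: pose=(-6,0,S); sL=10/9, sR=5/8; mL=35/72, mR=-85/72; mL+mR=-25/36 → advance -1; mR−mL=-5/3 → turn -1·90°
n=4: pose=(-6,1,W); sL=160/257, sR=160/281; mL=3840/72217, mR=-63600/72217; mL+mR=-59760/72217 → advance -1; mR−mL=-240/257 → turn -1·90°
n=5: pose=(-5,1,N); sL=16/25, sR=80/73; mL=-832/1825, mR=-2584/1825; mL+mR=-3416/1825 → advance -1; mR−mL=-24/25 → turn -1·90°
n=6: pose=(-5,0,E); sL=160/137, sR=160/121; mL=-2560/16577, mR=-31600/16577; mL+mR=-34160/16577 → advance -1; mR−mL=-240/137 → turn -1·90°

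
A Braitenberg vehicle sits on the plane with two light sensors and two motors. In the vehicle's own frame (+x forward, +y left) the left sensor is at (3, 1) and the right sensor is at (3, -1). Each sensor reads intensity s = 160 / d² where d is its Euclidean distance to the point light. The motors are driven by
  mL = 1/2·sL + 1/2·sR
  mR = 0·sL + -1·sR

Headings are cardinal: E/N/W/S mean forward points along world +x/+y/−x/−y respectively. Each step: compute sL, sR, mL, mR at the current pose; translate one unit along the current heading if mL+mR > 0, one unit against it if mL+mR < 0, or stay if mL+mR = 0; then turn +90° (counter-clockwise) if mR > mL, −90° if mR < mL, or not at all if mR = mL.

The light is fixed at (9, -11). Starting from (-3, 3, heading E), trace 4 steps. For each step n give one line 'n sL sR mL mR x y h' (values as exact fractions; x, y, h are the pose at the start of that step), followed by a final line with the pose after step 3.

0 80/153 16/25 2224/3825 -16/25 -3 3 E
1 32/53 160/317 9312/16801 -160/317 -4 3 S
2 2/5 40/113 213/565 -40/113 -4 2 W
3 160/481 32/85 14496/40885 -32/85 -5 2 N
final -5 1 E

n=0: pose=(-3,3,E); sL=80/153, sR=16/25; mL=2224/3825, mR=-16/25; mL+mR=-224/3825 → advance -1; mR−mL=-4672/3825 → turn -1·90°
n=1: pose=(-4,3,S); sL=32/53, sR=160/317; mL=9312/16801, mR=-160/317; mL+mR=832/16801 → advance +1; mR−mL=-17792/16801 → turn -1·90°
n=2: pose=(-4,2,W); sL=2/5, sR=40/113; mL=213/565, mR=-40/113; mL+mR=13/565 → advance +1; mR−mL=-413/565 → turn -1·90°
n=3: pose=(-5,2,N); sL=160/481, sR=32/85; mL=14496/40885, mR=-32/85; mL+mR=-896/40885 → advance -1; mR−mL=-29888/40885 → turn -1·90°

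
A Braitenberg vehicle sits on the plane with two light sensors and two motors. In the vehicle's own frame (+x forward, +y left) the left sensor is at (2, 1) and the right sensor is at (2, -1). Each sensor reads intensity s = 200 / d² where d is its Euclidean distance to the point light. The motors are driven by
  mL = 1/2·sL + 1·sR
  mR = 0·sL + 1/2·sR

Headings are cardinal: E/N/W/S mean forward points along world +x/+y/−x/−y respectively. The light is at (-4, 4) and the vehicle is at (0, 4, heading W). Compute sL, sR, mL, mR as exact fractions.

left sensor world pos  = (-2, 3); dL² = 5
right sensor world pos = (-2, 5); dR² = 5
sL = 200/5 = 40
sR = 200/5 = 40
mL = 1/2·sL + 1·sR = 60
mR = 0·sL + 1/2·sR = 20

40 40 60 20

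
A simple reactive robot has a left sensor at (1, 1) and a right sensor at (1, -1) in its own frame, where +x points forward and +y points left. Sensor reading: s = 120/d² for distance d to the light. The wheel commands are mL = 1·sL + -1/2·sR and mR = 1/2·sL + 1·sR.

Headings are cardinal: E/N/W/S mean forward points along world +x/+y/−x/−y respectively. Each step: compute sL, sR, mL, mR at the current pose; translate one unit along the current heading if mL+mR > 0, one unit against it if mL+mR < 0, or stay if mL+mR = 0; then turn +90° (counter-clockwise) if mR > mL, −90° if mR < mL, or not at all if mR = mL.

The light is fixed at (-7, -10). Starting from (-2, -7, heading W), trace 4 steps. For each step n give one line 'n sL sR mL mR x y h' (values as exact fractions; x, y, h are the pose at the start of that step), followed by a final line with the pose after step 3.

0 6 15/4 33/8 27/4 -2 -7 W
1 120/29 120/13 -180/377 4260/377 -3 -7 S
2 60/17 60/13 270/221 1410/221 -3 -8 E
3 24/5 8/3 52/15 76/15 -2 -8 N
final -2 -7 W

n=0: pose=(-2,-7,W); sL=6, sR=15/4; mL=33/8, mR=27/4; mL+mR=87/8 → advance +1; mR−mL=21/8 → turn +1·90°
n=1: pose=(-3,-7,S); sL=120/29, sR=120/13; mL=-180/377, mR=4260/377; mL+mR=4080/377 → advance +1; mR−mL=4440/377 → turn +1·90°
n=2: pose=(-3,-8,E); sL=60/17, sR=60/13; mL=270/221, mR=1410/221; mL+mR=1680/221 → advance +1; mR−mL=1140/221 → turn +1·90°
n=3: pose=(-2,-8,N); sL=24/5, sR=8/3; mL=52/15, mR=76/15; mL+mR=128/15 → advance +1; mR−mL=8/5 → turn +1·90°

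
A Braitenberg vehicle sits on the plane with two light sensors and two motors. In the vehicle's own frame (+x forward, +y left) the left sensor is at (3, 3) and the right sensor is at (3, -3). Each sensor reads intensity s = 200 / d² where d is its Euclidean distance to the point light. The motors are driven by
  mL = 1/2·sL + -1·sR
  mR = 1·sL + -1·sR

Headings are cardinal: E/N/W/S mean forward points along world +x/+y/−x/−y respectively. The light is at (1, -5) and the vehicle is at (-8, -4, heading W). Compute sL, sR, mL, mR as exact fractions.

50/37 5/4 -85/148 15/148

left sensor world pos  = (-11, -7); dL² = 148
right sensor world pos = (-11, -1); dR² = 160
sL = 200/148 = 50/37
sR = 200/160 = 5/4
mL = 1/2·sL + -1·sR = -85/148
mR = 1·sL + -1·sR = 15/148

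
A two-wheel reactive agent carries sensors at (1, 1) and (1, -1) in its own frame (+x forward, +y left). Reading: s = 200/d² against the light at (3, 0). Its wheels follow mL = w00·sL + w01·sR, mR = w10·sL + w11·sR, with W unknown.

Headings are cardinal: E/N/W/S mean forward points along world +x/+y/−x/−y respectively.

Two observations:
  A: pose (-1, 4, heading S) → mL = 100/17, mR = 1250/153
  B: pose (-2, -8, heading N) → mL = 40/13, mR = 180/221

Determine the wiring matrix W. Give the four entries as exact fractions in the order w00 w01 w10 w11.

obs A: pose=(-1,4,S) → sL=100/9, sR=100/17, mL=100/17, mR=1250/153
obs B: pose=(-2,-8,N) → sL=40/17, sR=40/13, mL=40/13, mR=180/221
sensor matrix S = [[100/9, 100/17], [40/17, 40/13]]; det S = 688000/33813
solve [mL_A; mL_B] = S·[w00; w01] and [mR_A; mR_B] = S·[w10; w11]:
  w00 = 0, w01 = 1, w10 = 1, w11 = -1/2

0 1 1 -1/2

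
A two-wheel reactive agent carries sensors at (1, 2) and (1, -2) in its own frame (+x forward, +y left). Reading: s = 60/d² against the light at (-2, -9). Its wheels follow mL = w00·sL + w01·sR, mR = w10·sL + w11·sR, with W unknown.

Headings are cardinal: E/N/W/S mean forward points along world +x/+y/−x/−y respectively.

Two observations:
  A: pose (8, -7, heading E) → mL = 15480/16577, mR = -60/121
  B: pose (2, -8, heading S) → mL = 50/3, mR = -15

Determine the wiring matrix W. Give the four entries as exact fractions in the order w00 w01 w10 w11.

obs A: pose=(8,-7,E) → sL=60/137, sR=60/121, mL=15480/16577, mR=-60/121
obs B: pose=(2,-8,S) → sL=5/3, sR=15, mL=50/3, mR=-15
sensor matrix S = [[60/137, 60/121], [5/3, 15]]; det S = 95200/16577
solve [mL_A; mL_B] = S·[w00; w01] and [mR_A; mR_B] = S·[w10; w11]:
  w00 = 1, w01 = 1, w10 = 0, w11 = -1

1 1 0 -1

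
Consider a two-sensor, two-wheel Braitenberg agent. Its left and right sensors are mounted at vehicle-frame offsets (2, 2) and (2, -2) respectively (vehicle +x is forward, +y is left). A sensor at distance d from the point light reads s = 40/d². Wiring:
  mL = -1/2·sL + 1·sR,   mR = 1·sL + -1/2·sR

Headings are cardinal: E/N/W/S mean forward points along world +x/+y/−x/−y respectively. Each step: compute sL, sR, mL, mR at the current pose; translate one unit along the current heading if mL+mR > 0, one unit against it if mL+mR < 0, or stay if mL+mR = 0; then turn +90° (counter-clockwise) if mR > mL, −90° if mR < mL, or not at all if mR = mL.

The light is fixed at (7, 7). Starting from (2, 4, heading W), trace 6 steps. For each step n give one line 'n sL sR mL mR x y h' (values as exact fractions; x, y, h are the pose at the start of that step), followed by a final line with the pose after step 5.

0 20/37 4/5 98/185 26/185 2 4 W
1 8/13 40/17 452/221 -124/221 1 4 N
2 5/2 5/4 0 15/8 1 5 E
3 40/49 40/9 1780/441 -620/441 2 5 N
4 4 20/9 2/9 26/9 2 6 E
5 40/37 8 276/37 -108/37 3 6 N
final 3 7 E

n=0: pose=(2,4,W); sL=20/37, sR=4/5; mL=98/185, mR=26/185; mL+mR=124/185 → advance +1; mR−mL=-72/185 → turn -1·90°
n=1: pose=(1,4,N); sL=8/13, sR=40/17; mL=452/221, mR=-124/221; mL+mR=328/221 → advance +1; mR−mL=-576/221 → turn -1·90°
n=2: pose=(1,5,E); sL=5/2, sR=5/4; mL=0, mR=15/8; mL+mR=15/8 → advance +1; mR−mL=15/8 → turn +1·90°
n=3: pose=(2,5,N); sL=40/49, sR=40/9; mL=1780/441, mR=-620/441; mL+mR=1160/441 → advance +1; mR−mL=-800/147 → turn -1·90°
n=4: pose=(2,6,E); sL=4, sR=20/9; mL=2/9, mR=26/9; mL+mR=28/9 → advance +1; mR−mL=8/3 → turn +1·90°
n=5: pose=(3,6,N); sL=40/37, sR=8; mL=276/37, mR=-108/37; mL+mR=168/37 → advance +1; mR−mL=-384/37 → turn -1·90°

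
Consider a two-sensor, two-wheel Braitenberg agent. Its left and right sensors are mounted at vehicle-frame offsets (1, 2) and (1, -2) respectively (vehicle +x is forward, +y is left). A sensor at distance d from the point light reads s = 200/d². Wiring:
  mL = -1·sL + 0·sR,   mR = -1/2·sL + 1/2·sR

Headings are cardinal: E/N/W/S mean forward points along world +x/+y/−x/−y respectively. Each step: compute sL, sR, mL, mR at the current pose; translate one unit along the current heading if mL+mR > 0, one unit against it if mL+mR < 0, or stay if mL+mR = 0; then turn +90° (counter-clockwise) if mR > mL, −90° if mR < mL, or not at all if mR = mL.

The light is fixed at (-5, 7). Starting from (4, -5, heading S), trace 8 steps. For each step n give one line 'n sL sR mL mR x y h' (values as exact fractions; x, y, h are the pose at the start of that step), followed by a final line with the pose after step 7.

0 20/29 100/109 -20/29 360/3161 4 -5 S
1 200/181 200/269 -200/181 -8800/48689 4 -4 E
2 25/17 1 -25/17 -4/17 3 -4 N
3 40/49 200/149 -40/49 1920/7301 3 -5 W
4 20/29 100/109 -20/29 360/3161 4 -5 S
5 200/181 200/269 -200/181 -8800/48689 4 -4 E
6 25/17 1 -25/17 -4/17 3 -4 N
7 40/49 200/149 -40/49 1920/7301 3 -5 W
final 4 -5 S

n=0: pose=(4,-5,S); sL=20/29, sR=100/109; mL=-20/29, mR=360/3161; mL+mR=-1820/3161 → advance -1; mR−mL=2540/3161 → turn +1·90°
n=1: pose=(4,-4,E); sL=200/181, sR=200/269; mL=-200/181, mR=-8800/48689; mL+mR=-62600/48689 → advance -1; mR−mL=45000/48689 → turn +1·90°
n=2: pose=(3,-4,N); sL=25/17, sR=1; mL=-25/17, mR=-4/17; mL+mR=-29/17 → advance -1; mR−mL=21/17 → turn +1·90°
n=3: pose=(3,-5,W); sL=40/49, sR=200/149; mL=-40/49, mR=1920/7301; mL+mR=-4040/7301 → advance -1; mR−mL=7880/7301 → turn +1·90°
n=4: pose=(4,-5,S); sL=20/29, sR=100/109; mL=-20/29, mR=360/3161; mL+mR=-1820/3161 → advance -1; mR−mL=2540/3161 → turn +1·90°
n=5: pose=(4,-4,E); sL=200/181, sR=200/269; mL=-200/181, mR=-8800/48689; mL+mR=-62600/48689 → advance -1; mR−mL=45000/48689 → turn +1·90°
n=6: pose=(3,-4,N); sL=25/17, sR=1; mL=-25/17, mR=-4/17; mL+mR=-29/17 → advance -1; mR−mL=21/17 → turn +1·90°
n=7: pose=(3,-5,W); sL=40/49, sR=200/149; mL=-40/49, mR=1920/7301; mL+mR=-4040/7301 → advance -1; mR−mL=7880/7301 → turn +1·90°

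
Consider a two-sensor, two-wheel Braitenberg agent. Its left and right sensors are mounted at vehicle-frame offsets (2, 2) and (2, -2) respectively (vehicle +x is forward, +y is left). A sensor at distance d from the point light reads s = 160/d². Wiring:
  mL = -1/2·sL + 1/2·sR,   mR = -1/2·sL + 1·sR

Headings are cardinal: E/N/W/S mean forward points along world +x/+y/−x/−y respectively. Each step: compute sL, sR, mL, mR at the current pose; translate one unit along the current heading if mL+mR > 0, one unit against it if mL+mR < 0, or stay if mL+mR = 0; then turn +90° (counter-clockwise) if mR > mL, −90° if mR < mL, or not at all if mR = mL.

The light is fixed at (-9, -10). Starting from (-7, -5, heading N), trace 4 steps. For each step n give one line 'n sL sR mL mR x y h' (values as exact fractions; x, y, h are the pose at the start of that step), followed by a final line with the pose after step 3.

n=0: pose=(-7,-5,N); sL=160/49, sR=32/13; mL=-256/637, mR=528/637; mL+mR=272/637 → advance +1; mR−mL=16/13 → turn +1·90°
n=1: pose=(-7,-4,W); sL=10, sR=5/2; mL=-15/4, mR=-5/2; mL+mR=-25/4 → advance -1; mR−mL=5/4 → turn +1·90°
n=2: pose=(-6,-4,S); sL=160/41, sR=160/17; mL=1920/697, mR=5200/697; mL+mR=7120/697 → advance +1; mR−mL=80/17 → turn +1·90°
n=3: pose=(-6,-5,E); sL=80/37, sR=80/17; mL=800/629, mR=2280/629; mL+mR=3080/629 → advance +1; mR−mL=40/17 → turn +1·90°

0 160/49 32/13 -256/637 528/637 -7 -5 N
1 10 5/2 -15/4 -5/2 -7 -4 W
2 160/41 160/17 1920/697 5200/697 -6 -4 S
3 80/37 80/17 800/629 2280/629 -6 -5 E
final -5 -5 N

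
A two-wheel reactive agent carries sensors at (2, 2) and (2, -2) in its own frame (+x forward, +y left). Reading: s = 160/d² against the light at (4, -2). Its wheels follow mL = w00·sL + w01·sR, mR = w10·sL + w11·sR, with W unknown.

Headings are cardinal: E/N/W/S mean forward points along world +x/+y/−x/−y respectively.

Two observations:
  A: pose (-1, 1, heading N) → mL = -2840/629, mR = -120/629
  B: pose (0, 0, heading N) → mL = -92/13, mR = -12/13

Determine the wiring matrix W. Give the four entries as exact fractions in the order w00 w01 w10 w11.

-1 -1/2 1 -1/2

obs A: pose=(-1,1,N) → sL=80/37, sR=80/17, mL=-2840/629, mR=-120/629
obs B: pose=(0,0,N) → sL=40/13, sR=8, mL=-92/13, mR=-12/13
sensor matrix S = [[80/37, 80/17], [40/13, 8]]; det S = 23040/8177
solve [mL_A; mL_B] = S·[w00; w01] and [mR_A; mR_B] = S·[w10; w11]:
  w00 = -1, w01 = -1/2, w10 = 1, w11 = -1/2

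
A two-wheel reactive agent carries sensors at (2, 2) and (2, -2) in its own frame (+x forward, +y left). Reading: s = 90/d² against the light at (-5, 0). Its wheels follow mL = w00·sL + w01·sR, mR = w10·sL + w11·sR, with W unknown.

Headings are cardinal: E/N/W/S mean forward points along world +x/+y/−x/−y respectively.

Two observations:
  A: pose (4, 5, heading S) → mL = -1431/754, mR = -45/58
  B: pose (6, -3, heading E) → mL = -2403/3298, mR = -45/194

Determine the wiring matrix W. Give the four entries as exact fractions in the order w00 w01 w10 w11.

obs A: pose=(4,5,S) → sL=9/13, sR=45/29, mL=-1431/754, mR=-45/58
obs B: pose=(6,-3,E) → sL=9/17, sR=45/97, mL=-2403/3298, mR=-45/194
sensor matrix S = [[9/13, 45/29], [9/17, 45/97]]; det S = -311040/621673
solve [mL_A; mL_B] = S·[w00; w01] and [mR_A; mR_B] = S·[w10; w11]:
  w00 = -1/2, w01 = -1, w10 = 0, w11 = -1/2

-1/2 -1 0 -1/2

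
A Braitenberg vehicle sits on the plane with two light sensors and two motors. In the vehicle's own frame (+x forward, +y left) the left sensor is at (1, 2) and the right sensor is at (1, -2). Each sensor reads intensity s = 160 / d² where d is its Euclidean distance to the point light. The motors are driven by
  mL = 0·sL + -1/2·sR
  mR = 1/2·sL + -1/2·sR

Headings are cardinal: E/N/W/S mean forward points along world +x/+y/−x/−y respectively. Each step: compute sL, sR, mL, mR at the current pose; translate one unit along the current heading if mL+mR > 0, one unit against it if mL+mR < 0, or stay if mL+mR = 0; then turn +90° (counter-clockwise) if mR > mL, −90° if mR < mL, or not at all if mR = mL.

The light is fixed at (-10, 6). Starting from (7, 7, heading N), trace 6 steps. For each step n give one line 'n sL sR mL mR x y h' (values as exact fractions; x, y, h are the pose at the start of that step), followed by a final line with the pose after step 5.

0 160/229 32/73 -16/73 2176/16717 7 7 N
1 8/13 8/13 -4/13 0 7 6 W
2 160/401 160/257 -80/257 -11520/103057 8 6 S
3 16/37 80/181 -40/181 -32/6697 8 7 E
4 160/229 32/73 -16/73 2176/16717 7 7 N
5 8/13 8/13 -4/13 0 7 6 W
final 8 6 S

n=0: pose=(7,7,N); sL=160/229, sR=32/73; mL=-16/73, mR=2176/16717; mL+mR=-1488/16717 → advance -1; mR−mL=80/229 → turn +1·90°
n=1: pose=(7,6,W); sL=8/13, sR=8/13; mL=-4/13, mR=0; mL+mR=-4/13 → advance -1; mR−mL=4/13 → turn +1·90°
n=2: pose=(8,6,S); sL=160/401, sR=160/257; mL=-80/257, mR=-11520/103057; mL+mR=-43600/103057 → advance -1; mR−mL=80/401 → turn +1·90°
n=3: pose=(8,7,E); sL=16/37, sR=80/181; mL=-40/181, mR=-32/6697; mL+mR=-1512/6697 → advance -1; mR−mL=8/37 → turn +1·90°
n=4: pose=(7,7,N); sL=160/229, sR=32/73; mL=-16/73, mR=2176/16717; mL+mR=-1488/16717 → advance -1; mR−mL=80/229 → turn +1·90°
n=5: pose=(7,6,W); sL=8/13, sR=8/13; mL=-4/13, mR=0; mL+mR=-4/13 → advance -1; mR−mL=4/13 → turn +1·90°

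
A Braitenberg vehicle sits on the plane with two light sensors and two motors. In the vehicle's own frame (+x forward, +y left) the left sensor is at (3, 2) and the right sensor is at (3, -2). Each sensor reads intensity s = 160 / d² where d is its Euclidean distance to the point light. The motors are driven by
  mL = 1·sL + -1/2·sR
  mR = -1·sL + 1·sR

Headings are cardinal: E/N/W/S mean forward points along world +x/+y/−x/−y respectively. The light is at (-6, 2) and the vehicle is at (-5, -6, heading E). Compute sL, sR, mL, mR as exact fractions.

left sensor world pos  = (-2, -4); dL² = 52
right sensor world pos = (-2, -8); dR² = 116
sL = 160/52 = 40/13
sR = 160/116 = 40/29
mL = 1·sL + -1/2·sR = 900/377
mR = -1·sL + 1·sR = -640/377

40/13 40/29 900/377 -640/377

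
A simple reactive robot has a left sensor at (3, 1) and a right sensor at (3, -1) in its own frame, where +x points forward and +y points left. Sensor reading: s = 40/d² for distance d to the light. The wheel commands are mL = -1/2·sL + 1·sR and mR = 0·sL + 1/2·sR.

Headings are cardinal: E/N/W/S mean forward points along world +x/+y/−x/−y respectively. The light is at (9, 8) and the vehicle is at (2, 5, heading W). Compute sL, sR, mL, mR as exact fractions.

10/29 5/13 80/377 5/26

left sensor world pos  = (-1, 4); dL² = 116
right sensor world pos = (-1, 6); dR² = 104
sL = 40/116 = 10/29
sR = 40/104 = 5/13
mL = -1/2·sL + 1·sR = 80/377
mR = 0·sL + 1/2·sR = 5/26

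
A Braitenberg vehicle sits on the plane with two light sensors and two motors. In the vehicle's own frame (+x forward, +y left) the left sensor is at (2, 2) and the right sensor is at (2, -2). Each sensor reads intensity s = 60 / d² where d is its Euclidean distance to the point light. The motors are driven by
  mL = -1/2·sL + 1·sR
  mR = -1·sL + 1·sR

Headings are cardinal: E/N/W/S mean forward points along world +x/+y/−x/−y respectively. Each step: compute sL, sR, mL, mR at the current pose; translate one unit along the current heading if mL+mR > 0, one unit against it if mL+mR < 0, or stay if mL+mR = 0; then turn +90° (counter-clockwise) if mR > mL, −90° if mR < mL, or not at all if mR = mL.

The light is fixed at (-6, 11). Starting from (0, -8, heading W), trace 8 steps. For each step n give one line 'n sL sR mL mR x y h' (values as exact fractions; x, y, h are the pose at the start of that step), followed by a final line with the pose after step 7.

0 60/457 12/61 3654/27877 1824/27877 0 -8 W
1 30/149 30/169 1935/25181 -600/25181 -1 -8 N
2 12/61 60/449 966/27389 -1728/27389 -1 -7 E
3 15/109 15/101 1755/22018 120/11009 -2 -7 S
4 12/89 60/293 3582/26077 1824/26077 -2 -8 W
5 6/29 30/157 399/4553 -72/4553 -3 -8 N
6 60/281 12/85 822/23885 -1728/23885 -3 -7 E
7 15/104 3/20 81/1040 3/520 -4 -7 S
final -4 -8 W

n=0: pose=(0,-8,W); sL=60/457, sR=12/61; mL=3654/27877, mR=1824/27877; mL+mR=5478/27877 → advance +1; mR−mL=-30/457 → turn -1·90°
n=1: pose=(-1,-8,N); sL=30/149, sR=30/169; mL=1935/25181, mR=-600/25181; mL+mR=1335/25181 → advance +1; mR−mL=-15/149 → turn -1·90°
n=2: pose=(-1,-7,E); sL=12/61, sR=60/449; mL=966/27389, mR=-1728/27389; mL+mR=-762/27389 → advance -1; mR−mL=-6/61 → turn -1·90°
n=3: pose=(-2,-7,S); sL=15/109, sR=15/101; mL=1755/22018, mR=120/11009; mL+mR=1995/22018 → advance +1; mR−mL=-15/218 → turn -1·90°
n=4: pose=(-2,-8,W); sL=12/89, sR=60/293; mL=3582/26077, mR=1824/26077; mL+mR=5406/26077 → advance +1; mR−mL=-6/89 → turn -1·90°
n=5: pose=(-3,-8,N); sL=6/29, sR=30/157; mL=399/4553, mR=-72/4553; mL+mR=327/4553 → advance +1; mR−mL=-3/29 → turn -1·90°
n=6: pose=(-3,-7,E); sL=60/281, sR=12/85; mL=822/23885, mR=-1728/23885; mL+mR=-906/23885 → advance -1; mR−mL=-30/281 → turn -1·90°
n=7: pose=(-4,-7,S); sL=15/104, sR=3/20; mL=81/1040, mR=3/520; mL+mR=87/1040 → advance +1; mR−mL=-15/208 → turn -1·90°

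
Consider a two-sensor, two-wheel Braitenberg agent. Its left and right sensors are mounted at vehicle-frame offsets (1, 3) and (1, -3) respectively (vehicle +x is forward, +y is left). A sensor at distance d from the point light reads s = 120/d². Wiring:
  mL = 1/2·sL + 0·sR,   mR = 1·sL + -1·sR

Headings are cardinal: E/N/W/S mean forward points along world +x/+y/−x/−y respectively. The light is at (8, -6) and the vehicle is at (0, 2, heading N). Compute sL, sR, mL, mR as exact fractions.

left sensor world pos  = (-3, 3); dL² = 202
right sensor world pos = (3, 3); dR² = 106
sL = 120/202 = 60/101
sR = 120/106 = 60/53
mL = 1/2·sL + 0·sR = 30/101
mR = 1·sL + -1·sR = -2880/5353

60/101 60/53 30/101 -2880/5353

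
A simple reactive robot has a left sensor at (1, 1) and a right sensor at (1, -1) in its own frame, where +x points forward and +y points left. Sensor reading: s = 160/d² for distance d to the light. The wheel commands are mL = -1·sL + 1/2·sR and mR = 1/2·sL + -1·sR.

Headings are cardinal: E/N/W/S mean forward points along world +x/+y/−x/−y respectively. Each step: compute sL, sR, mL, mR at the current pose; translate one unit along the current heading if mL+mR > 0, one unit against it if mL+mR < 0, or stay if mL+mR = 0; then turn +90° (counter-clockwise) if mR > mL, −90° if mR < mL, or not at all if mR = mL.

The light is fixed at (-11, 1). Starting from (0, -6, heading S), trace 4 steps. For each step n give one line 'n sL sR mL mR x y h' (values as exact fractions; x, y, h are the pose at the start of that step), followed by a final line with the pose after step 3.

n=0: pose=(0,-6,S); sL=10/13, sR=40/41; mL=-150/533, mR=-315/533; mL+mR=-465/533 → advance -1; mR−mL=-165/533 → turn -1·90°
n=1: pose=(0,-5,W); sL=160/149, sR=32/25; mL=-1616/3725, mR=-2768/3725; mL+mR=-4384/3725 → advance -1; mR−mL=-1152/3725 → turn -1·90°
n=2: pose=(1,-5,N); sL=80/73, sR=80/97; mL=-4840/7081, mR=-1960/7081; mL+mR=-6800/7081 → advance -1; mR−mL=2880/7081 → turn +1·90°
n=3: pose=(1,-6,W); sL=32/37, sR=160/157; mL=-2064/5809, mR=-3408/5809; mL+mR=-5472/5809 → advance -1; mR−mL=-1344/5809 → turn -1·90°

0 10/13 40/41 -150/533 -315/533 0 -6 S
1 160/149 32/25 -1616/3725 -2768/3725 0 -5 W
2 80/73 80/97 -4840/7081 -1960/7081 1 -5 N
3 32/37 160/157 -2064/5809 -3408/5809 1 -6 W
final 2 -6 N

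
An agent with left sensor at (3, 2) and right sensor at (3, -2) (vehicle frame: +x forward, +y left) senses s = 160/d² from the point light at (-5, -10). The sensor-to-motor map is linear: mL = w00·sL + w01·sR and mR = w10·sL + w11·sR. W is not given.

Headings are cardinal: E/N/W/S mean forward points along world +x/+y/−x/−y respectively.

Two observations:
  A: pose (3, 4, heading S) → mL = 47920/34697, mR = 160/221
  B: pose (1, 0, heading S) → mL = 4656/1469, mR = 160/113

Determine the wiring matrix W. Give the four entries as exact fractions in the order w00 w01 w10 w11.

obs A: pose=(3,4,S) → sL=160/221, sR=160/157, mL=47920/34697, mR=160/221
obs B: pose=(1,0,S) → sL=160/113, sR=32/13, mL=4656/1469, mR=160/113
sensor matrix S = [[160/221, 160/157], [160/113, 32/13]]; det S = 17285120/50969893
solve [mL_A; mL_B] = S·[w00; w01] and [mR_A; mR_B] = S·[w10; w11]:
  w00 = 1/2, w01 = 1, w10 = 1, w11 = 0

1/2 1 1 0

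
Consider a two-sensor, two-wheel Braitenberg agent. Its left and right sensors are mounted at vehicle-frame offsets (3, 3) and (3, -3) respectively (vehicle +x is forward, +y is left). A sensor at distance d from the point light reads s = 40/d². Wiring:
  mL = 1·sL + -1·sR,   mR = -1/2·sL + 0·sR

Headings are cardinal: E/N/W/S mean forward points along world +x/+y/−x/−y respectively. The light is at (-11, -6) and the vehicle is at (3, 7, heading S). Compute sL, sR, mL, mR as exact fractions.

40/389 40/221 -6720/85969 -20/389

left sensor world pos  = (6, 4); dL² = 389
right sensor world pos = (0, 4); dR² = 221
sL = 40/389 = 40/389
sR = 40/221 = 40/221
mL = 1·sL + -1·sR = -6720/85969
mR = -1/2·sL + 0·sR = -20/389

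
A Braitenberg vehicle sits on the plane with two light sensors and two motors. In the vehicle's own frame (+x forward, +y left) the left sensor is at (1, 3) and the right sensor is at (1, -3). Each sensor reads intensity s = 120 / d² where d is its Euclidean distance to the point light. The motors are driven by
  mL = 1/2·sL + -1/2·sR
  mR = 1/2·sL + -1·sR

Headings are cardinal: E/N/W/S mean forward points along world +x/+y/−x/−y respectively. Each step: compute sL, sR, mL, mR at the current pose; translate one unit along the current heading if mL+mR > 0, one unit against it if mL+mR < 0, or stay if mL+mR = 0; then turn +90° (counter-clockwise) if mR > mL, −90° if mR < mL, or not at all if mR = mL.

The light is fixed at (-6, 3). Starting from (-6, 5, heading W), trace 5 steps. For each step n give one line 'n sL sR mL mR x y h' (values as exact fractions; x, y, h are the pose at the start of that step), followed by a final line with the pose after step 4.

0 60 60/13 360/13 330/13 -6 5 W
1 24/5 120/13 -144/65 -444/65 -7 5 N
2 15/2 30 -45/4 -105/4 -7 4 E
3 120 24/5 288/5 276/5 -8 4 S
4 20/3 20/3 0 -10/3 -8 3 W
final -7 3 N

n=0: pose=(-6,5,W); sL=60, sR=60/13; mL=360/13, mR=330/13; mL+mR=690/13 → advance +1; mR−mL=-30/13 → turn -1·90°
n=1: pose=(-7,5,N); sL=24/5, sR=120/13; mL=-144/65, mR=-444/65; mL+mR=-588/65 → advance -1; mR−mL=-60/13 → turn -1·90°
n=2: pose=(-7,4,E); sL=15/2, sR=30; mL=-45/4, mR=-105/4; mL+mR=-75/2 → advance -1; mR−mL=-15 → turn -1·90°
n=3: pose=(-8,4,S); sL=120, sR=24/5; mL=288/5, mR=276/5; mL+mR=564/5 → advance +1; mR−mL=-12/5 → turn -1·90°
n=4: pose=(-8,3,W); sL=20/3, sR=20/3; mL=0, mR=-10/3; mL+mR=-10/3 → advance -1; mR−mL=-10/3 → turn -1·90°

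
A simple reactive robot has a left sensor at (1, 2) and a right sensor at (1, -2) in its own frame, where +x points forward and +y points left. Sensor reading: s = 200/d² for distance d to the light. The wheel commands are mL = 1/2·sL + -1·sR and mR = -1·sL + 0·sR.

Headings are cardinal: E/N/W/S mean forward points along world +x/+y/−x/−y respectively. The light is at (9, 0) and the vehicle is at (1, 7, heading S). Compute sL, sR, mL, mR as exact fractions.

left sensor world pos  = (3, 6); dL² = 72
right sensor world pos = (-1, 6); dR² = 136
sL = 200/72 = 25/9
sR = 200/136 = 25/17
mL = 1/2·sL + -1·sR = -25/306
mR = -1·sL + 0·sR = -25/9

25/9 25/17 -25/306 -25/9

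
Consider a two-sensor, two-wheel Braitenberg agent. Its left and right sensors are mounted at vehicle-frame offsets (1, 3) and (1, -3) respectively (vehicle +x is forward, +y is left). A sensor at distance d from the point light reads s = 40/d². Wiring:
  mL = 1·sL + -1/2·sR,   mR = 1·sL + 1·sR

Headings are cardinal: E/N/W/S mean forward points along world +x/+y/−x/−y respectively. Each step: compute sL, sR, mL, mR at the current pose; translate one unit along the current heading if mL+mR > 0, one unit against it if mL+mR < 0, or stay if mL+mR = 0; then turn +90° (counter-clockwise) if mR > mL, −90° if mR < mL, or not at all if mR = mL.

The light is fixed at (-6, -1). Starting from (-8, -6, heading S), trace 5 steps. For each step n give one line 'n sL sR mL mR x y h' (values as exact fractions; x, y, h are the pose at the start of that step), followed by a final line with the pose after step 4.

n=0: pose=(-8,-6,S); sL=40/37, sR=40/61; mL=1700/2257, mR=3920/2257; mL+mR=5620/2257 → advance +1; mR−mL=60/61 → turn +1·90°
n=1: pose=(-8,-7,E); sL=4, sR=20/41; mL=154/41, mR=184/41; mL+mR=338/41 → advance +1; mR−mL=30/41 → turn +1·90°
n=2: pose=(-7,-7,N); sL=40/41, sR=40/29; mL=340/1189, mR=2800/1189; mL+mR=3140/1189 → advance +1; mR−mL=60/29 → turn +1·90°
n=3: pose=(-7,-6,W); sL=10/17, sR=5; mL=-65/34, mR=95/17; mL+mR=125/34 → advance +1; mR−mL=15/2 → turn +1·90°
n=4: pose=(-8,-6,S); sL=40/37, sR=40/61; mL=1700/2257, mR=3920/2257; mL+mR=5620/2257 → advance +1; mR−mL=60/61 → turn +1·90°

0 40/37 40/61 1700/2257 3920/2257 -8 -6 S
1 4 20/41 154/41 184/41 -8 -7 E
2 40/41 40/29 340/1189 2800/1189 -7 -7 N
3 10/17 5 -65/34 95/17 -7 -6 W
4 40/37 40/61 1700/2257 3920/2257 -8 -6 S
final -8 -7 E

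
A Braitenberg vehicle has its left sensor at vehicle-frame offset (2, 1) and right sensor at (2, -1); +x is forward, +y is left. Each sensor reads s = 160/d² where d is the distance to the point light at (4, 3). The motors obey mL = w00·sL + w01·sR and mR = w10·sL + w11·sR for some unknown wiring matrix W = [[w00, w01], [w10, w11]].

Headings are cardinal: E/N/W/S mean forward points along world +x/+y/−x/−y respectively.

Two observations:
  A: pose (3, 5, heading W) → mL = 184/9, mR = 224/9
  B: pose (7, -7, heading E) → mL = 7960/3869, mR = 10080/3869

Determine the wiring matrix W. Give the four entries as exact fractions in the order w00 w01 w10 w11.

obs A: pose=(3,5,W) → sL=16, sR=80/9, mL=184/9, mR=224/9
obs B: pose=(7,-7,E) → sL=80/53, sR=80/73, mL=7960/3869, mR=10080/3869
sensor matrix S = [[16, 80/9], [80/53, 80/73]]; det S = 143360/34821
solve [mL_A; mL_B] = S·[w00; w01] and [mR_A; mR_B] = S·[w10; w11]:
  w00 = 1, w01 = 1/2, w10 = 1, w11 = 1

1 1/2 1 1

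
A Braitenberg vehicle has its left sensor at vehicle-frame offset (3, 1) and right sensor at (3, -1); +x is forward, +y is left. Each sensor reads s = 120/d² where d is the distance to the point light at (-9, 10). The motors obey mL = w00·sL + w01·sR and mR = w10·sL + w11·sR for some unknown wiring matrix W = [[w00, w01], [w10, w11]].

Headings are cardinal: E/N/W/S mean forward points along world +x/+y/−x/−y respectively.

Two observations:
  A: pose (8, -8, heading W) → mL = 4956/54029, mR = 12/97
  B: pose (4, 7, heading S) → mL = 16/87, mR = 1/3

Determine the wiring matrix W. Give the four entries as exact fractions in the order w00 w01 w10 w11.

obs A: pose=(8,-8,W) → sL=120/557, sR=24/97, mL=4956/54029, mR=12/97
obs B: pose=(4,7,S) → sL=15/29, sR=2/3, mL=16/87, mR=1/3
sensor matrix S = [[120/557, 24/97], [15/29, 2/3]]; det S = 24520/1566841
solve [mL_A; mL_B] = S·[w00; w01] and [mR_A; mR_B] = S·[w10; w11]:
  w00 = 1, w01 = -1/2, w10 = 0, w11 = 1/2

1 -1/2 0 1/2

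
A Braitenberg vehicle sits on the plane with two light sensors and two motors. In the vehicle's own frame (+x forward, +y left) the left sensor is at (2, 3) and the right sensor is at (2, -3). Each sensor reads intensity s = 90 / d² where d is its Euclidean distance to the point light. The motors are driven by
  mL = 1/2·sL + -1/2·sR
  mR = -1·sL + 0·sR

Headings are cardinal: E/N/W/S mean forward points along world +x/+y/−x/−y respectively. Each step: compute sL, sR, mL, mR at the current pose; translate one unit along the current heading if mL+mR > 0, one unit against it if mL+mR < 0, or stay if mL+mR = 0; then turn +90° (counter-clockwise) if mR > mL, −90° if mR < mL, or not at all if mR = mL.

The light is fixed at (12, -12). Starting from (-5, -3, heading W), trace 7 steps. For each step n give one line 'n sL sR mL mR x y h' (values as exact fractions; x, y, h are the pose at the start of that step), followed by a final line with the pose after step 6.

0 90/397 18/101 972/40097 -90/397 -5 -3 W
1 45/241 9/29 -432/6989 -45/241 -4 -3 N
2 90/317 90/221 -4320/70057 -90/317 -4 -4 E
3 45/116 45/218 2295/25288 -45/116 -5 -4 S
4 90/397 18/101 972/40097 -90/397 -5 -3 W
5 45/241 9/29 -432/6989 -45/241 -4 -3 N
6 90/317 90/221 -4320/70057 -90/317 -4 -4 E
final -5 -4 S

n=0: pose=(-5,-3,W); sL=90/397, sR=18/101; mL=972/40097, mR=-90/397; mL+mR=-8118/40097 → advance -1; mR−mL=-10062/40097 → turn -1·90°
n=1: pose=(-4,-3,N); sL=45/241, sR=9/29; mL=-432/6989, mR=-45/241; mL+mR=-1737/6989 → advance -1; mR−mL=-873/6989 → turn -1·90°
n=2: pose=(-4,-4,E); sL=90/317, sR=90/221; mL=-4320/70057, mR=-90/317; mL+mR=-24210/70057 → advance -1; mR−mL=-15570/70057 → turn -1·90°
n=3: pose=(-5,-4,S); sL=45/116, sR=45/218; mL=2295/25288, mR=-45/116; mL+mR=-7515/25288 → advance -1; mR−mL=-12105/25288 → turn -1·90°
n=4: pose=(-5,-3,W); sL=90/397, sR=18/101; mL=972/40097, mR=-90/397; mL+mR=-8118/40097 → advance -1; mR−mL=-10062/40097 → turn -1·90°
n=5: pose=(-4,-3,N); sL=45/241, sR=9/29; mL=-432/6989, mR=-45/241; mL+mR=-1737/6989 → advance -1; mR−mL=-873/6989 → turn -1·90°
n=6: pose=(-4,-4,E); sL=90/317, sR=90/221; mL=-4320/70057, mR=-90/317; mL+mR=-24210/70057 → advance -1; mR−mL=-15570/70057 → turn -1·90°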